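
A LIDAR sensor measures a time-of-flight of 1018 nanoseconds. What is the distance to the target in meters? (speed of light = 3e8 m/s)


tof = 1018 ns = 1.018e-06 s
dist = c * tof / 2
= 3e8 * 1.018e-06 / 2
= 152.7 m


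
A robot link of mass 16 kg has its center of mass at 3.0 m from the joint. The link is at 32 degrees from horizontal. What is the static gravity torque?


tau = m*g*L*cos(angle)
= 16 * 9.81 * 3.0 * cos(32 deg)
= 16 * 9.81 * 3.0 * 0.848
= 399.3289 Nm


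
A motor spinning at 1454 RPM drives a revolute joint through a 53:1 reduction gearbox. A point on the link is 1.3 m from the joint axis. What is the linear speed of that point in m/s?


omega_motor = 1454 * 2*pi/60 = 152.2625 rad/s
omega_joint = omega_motor / 53 = 2.8729 rad/s
v = omega_joint * r = 2.8729 * 1.3
= 3.7347 m/s


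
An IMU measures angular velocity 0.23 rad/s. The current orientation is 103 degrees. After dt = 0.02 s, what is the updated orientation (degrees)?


delta_theta = w * dt = 0.23 * 0.02 = 0.0046 rad
= 0.2636 deg
theta_new = 103 + 0.2636 = 103.2636 deg


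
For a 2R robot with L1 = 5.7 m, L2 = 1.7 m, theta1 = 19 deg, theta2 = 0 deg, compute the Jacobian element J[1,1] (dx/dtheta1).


J[1,1] = -L1*sin(t1) - L2*sin(t1+t2)
= -5.7*sin(19) - 1.7*sin(19)
= -2.4092


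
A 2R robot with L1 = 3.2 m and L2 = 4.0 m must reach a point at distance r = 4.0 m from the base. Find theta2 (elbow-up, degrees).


cos(theta2) = (r^2 - L1^2 - L2^2) / (2*L1*L2)
cos(theta2) = (16.0 - 10.24 - 16.0) / 25.6
cos(theta2) = -0.4
theta2 = 113.5782 degrees


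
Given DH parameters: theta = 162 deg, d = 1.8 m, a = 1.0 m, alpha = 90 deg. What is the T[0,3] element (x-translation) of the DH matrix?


T[0,3] = a * cos(theta)
= 1.0 * cos(162 deg)
= 1.0 * -0.9511
= -0.9511


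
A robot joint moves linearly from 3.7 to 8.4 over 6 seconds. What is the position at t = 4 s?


s = t/T = 4/6 = 0.6667
p(t) = p0 + (pf-p0)*s
= 3.7 + (8.4 - 3.7) * 0.6667
= 6.8333


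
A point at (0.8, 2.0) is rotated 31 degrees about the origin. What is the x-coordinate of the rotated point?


x' = x*cos(theta) - y*sin(theta)
cos(31 deg) = 0.8572, sin(31 deg) = 0.515
x' = 0.8 * 0.8572 - 2.0 * 0.515
= 0.6857 - 1.0301
= -0.3443


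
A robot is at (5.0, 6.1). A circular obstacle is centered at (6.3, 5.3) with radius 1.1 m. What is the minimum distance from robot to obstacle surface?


center_dist = sqrt((5.0-6.3)^2 + (6.1-5.3)^2)
= sqrt(1.69 + 0.64)
= 1.5264
min_dist = center_dist - radius = 1.5264 - 1.1 = 0.4264 m


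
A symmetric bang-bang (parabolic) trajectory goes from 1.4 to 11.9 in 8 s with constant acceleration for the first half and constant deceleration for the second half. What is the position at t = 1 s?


Symmetric rest-to-rest: each phase covers (pf-p0)/2 in time T/2. 0.5*a*(T/2)^2 = (pf-p0)/2 => a = 4*(pf-p0)/T^2
a = 4*(11.9-1.4)/8^2 = 0.6562
t = 1 is in the acceleration phase (t <= T/2).
p = p0 + 0.5*a*t^2 = 1.4 + 0.5*0.6562*1^2
= 1.7281


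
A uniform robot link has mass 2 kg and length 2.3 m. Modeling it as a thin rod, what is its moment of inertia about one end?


I = (1/3) * m * L^2
= (1/3) * 2 * 2.3^2
= 0.333333 * 2 * 5.29
= 3.5267 kg*m^2


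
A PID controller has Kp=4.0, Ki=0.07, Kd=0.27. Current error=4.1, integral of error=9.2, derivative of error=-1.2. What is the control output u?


u = Kp*e + Ki*int(e) + Kd*de/dt
= 4.0*4.1 + 0.07*9.2 + 0.27*(-1.2)
= 16.4 + 0.644 + -0.324
= 16.72


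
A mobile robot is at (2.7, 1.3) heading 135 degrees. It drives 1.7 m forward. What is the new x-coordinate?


x_new = x0 + d*cos(theta)
= 2.7 + 1.7*cos(135)
= 2.7 + -1.2021
= 1.4979


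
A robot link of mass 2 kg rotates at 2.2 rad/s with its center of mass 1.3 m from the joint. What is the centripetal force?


F = m * omega^2 * r
= 2 * 2.2^2 * 1.3
= 2 * 4.84 * 1.3
= 12.584 N


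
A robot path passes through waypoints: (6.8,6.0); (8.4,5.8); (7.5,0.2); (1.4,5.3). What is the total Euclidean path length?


Segment lengths:
  seg1 = sqrt((1.6)^2 + (-0.2)^2) = 1.6125
  seg2 = sqrt((-0.9)^2 + (-5.6)^2) = 5.6719
  seg3 = sqrt((-6.1)^2 + (5.1)^2) = 7.9511
Total = 15.2354


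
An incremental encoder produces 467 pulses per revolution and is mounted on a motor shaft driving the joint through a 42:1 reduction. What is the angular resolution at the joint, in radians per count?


counts per rev = 467
effective counts at joint = 467 * 42 = 19614
resolution = 2*pi / 19614
= 3.2034e-04 rad/count


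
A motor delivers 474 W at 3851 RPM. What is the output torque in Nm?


omega = 3851 * 2*pi/60 = 403.2758 rad/s
tau = P / omega = 474 / 403.2758
= 1.1754 Nm


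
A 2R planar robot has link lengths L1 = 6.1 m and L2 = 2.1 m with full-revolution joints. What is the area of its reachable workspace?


r_max = L1 + L2 = 8.2 m
r_min = |L1 - L2| = 4.0 m
Area = pi*(r_max^2 - r_min^2)
= pi*(67.24 - 16.0)
= pi * 51.24
= 160.9752 m^2


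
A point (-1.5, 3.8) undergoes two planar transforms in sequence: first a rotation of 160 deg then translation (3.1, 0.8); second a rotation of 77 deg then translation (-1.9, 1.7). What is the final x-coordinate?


After transform 1:
x1 = cos(160)*-1.5 - sin(160)*3.8 + 3.1 = 3.2099
y1 = sin(160)*-1.5 + cos(160)*3.8 + 0.8 = -3.2839
After transform 2:
x2 = cos(77)*3.2099 - sin(77)*-3.2839 + -1.9
= 2.0218


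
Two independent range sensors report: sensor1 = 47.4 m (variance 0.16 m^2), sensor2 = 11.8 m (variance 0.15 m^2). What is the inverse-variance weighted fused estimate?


w1 = (1/var1) / (1/var1 + 1/var2)
   = 6.25 / (6.25 + 6.6667) = 0.4839
w2 = 1 - w1 = 0.5161
fused = w1*s1 + w2*s2 = 22.9355 + 6.0903
= 29.0258 m


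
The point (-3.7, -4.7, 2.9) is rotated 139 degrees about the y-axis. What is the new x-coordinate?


Rotation about y-axis: x' = x*cos(theta) + z*sin(theta)
= -3.7 * -0.7547 + 2.9 * 0.6561
= 4.695


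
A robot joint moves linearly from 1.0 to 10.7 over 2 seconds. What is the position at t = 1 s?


s = t/T = 1/2 = 0.5
p(t) = p0 + (pf-p0)*s
= 1.0 + (10.7 - 1.0) * 0.5
= 5.85


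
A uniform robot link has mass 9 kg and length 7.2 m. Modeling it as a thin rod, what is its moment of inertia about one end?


I = (1/3) * m * L^2
= (1/3) * 9 * 7.2^2
= 0.333333 * 9 * 51.84
= 155.52 kg*m^2


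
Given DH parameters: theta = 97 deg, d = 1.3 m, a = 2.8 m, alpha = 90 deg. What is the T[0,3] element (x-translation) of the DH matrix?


T[0,3] = a * cos(theta)
= 2.8 * cos(97 deg)
= 2.8 * -0.1219
= -0.3412


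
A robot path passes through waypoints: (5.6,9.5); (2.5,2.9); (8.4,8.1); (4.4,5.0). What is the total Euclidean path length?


Segment lengths:
  seg1 = sqrt((-3.1)^2 + (-6.6)^2) = 7.2918
  seg2 = sqrt((5.9)^2 + (5.2)^2) = 7.8645
  seg3 = sqrt((-4.0)^2 + (-3.1)^2) = 5.0606
Total = 20.2169


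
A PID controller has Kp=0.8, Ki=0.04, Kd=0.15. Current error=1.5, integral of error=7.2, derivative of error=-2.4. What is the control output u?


u = Kp*e + Ki*int(e) + Kd*de/dt
= 0.8*1.5 + 0.04*7.2 + 0.15*(-2.4)
= 1.2 + 0.288 + -0.36
= 1.128


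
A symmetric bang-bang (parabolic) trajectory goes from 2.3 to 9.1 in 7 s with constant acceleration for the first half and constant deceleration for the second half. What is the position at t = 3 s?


Symmetric rest-to-rest: each phase covers (pf-p0)/2 in time T/2. 0.5*a*(T/2)^2 = (pf-p0)/2 => a = 4*(pf-p0)/T^2
a = 4*(9.1-2.3)/7^2 = 0.5551
t = 3 is in the acceleration phase (t <= T/2).
p = p0 + 0.5*a*t^2 = 2.3 + 0.5*0.5551*3^2
= 4.798


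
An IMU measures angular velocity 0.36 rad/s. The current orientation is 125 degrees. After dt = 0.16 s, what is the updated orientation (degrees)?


delta_theta = w * dt = 0.36 * 0.16 = 0.0576 rad
= 3.3002 deg
theta_new = 125 + 3.3002 = 128.3002 deg


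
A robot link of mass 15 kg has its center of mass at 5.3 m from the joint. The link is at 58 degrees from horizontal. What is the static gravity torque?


tau = m*g*L*cos(angle)
= 15 * 9.81 * 5.3 * cos(58 deg)
= 15 * 9.81 * 5.3 * 0.5299
= 413.2814 Nm


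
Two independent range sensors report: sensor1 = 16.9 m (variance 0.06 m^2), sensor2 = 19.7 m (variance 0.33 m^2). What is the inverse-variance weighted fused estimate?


w1 = (1/var1) / (1/var1 + 1/var2)
   = 16.6667 / (16.6667 + 3.0303) = 0.8462
w2 = 1 - w1 = 0.1538
fused = w1*s1 + w2*s2 = 14.3 + 3.0308
= 17.3308 m


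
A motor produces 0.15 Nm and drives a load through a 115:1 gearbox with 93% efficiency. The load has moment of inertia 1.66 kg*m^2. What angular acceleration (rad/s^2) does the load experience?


tau_out = tau_motor * N * eta
= 0.15 * 115 * 0.93 = 16.0425 Nm
alpha = tau_out / I = 16.0425 / 1.66
= 9.6642 rad/s^2


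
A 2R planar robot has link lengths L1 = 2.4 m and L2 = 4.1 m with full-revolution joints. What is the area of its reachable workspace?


r_max = L1 + L2 = 6.5 m
r_min = |L1 - L2| = 1.7 m
Area = pi*(r_max^2 - r_min^2)
= pi*(42.25 - 2.89)
= pi * 39.36
= 123.6531 m^2


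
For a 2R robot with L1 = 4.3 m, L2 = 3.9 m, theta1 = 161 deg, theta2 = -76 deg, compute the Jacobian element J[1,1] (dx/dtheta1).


J[1,1] = -L1*sin(t1) - L2*sin(t1+t2)
= -4.3*sin(161) - 3.9*sin(85)
= -5.2851


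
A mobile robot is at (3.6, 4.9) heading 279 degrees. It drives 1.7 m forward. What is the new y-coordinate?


y_new = y0 + d*sin(theta)
= 4.9 + 1.7*sin(279)
= 4.9 + -1.6791
= 3.2209


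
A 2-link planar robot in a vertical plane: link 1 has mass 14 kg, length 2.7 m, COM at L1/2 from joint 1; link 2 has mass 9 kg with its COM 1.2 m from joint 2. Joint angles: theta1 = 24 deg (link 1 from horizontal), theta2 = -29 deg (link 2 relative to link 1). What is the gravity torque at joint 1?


Horizontal distance from joint 1 to link-1 COM:
  x_c1 = (L1/2)*cos(t1) = 1.35 * 0.9135 = 1.2333 m
Horizontal distance from joint 1 to link-2 COM:
  x_c2 = L1*cos(t1) + Lc2*cos(t1+t2)
       = 2.7*0.9135 + 1.2*0.9962 = 3.662 m
tau1 = m1*g*x_c1 + m2*g*x_c2
     = 14*9.81*1.2333 + 9*9.81*3.662
     = 169.3795 + 323.3185
     = 492.6981 Nm


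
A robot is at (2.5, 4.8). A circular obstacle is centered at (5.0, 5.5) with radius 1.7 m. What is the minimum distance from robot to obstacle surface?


center_dist = sqrt((2.5-5.0)^2 + (4.8-5.5)^2)
= sqrt(6.25 + 0.49)
= 2.5962
min_dist = center_dist - radius = 2.5962 - 1.7 = 0.8962 m


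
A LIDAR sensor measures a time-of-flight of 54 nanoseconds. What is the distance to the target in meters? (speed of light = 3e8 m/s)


tof = 54 ns = 5.4e-08 s
dist = c * tof / 2
= 3e8 * 5.4e-08 / 2
= 8.1 m


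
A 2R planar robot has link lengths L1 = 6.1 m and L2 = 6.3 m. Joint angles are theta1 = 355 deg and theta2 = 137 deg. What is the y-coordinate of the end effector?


Convert angles to radians: theta1 = 6.1959, theta2 = 2.3911
y = L1*sin(theta1) + L2*sin(theta1+theta2)
y = -0.5317 + 4.6818
y = 4.1502


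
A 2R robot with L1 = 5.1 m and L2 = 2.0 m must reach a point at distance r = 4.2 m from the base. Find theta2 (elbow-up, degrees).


cos(theta2) = (r^2 - L1^2 - L2^2) / (2*L1*L2)
cos(theta2) = (17.64 - 26.01 - 4.0) / 20.4
cos(theta2) = -0.606373
theta2 = 127.3277 degrees


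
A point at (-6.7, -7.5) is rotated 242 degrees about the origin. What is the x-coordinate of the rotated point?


x' = x*cos(theta) - y*sin(theta)
cos(242 deg) = -0.4695, sin(242 deg) = -0.8829
x' = -6.7 * -0.4695 - -7.5 * -0.8829
= 3.1455 - 6.6221
= -3.4766


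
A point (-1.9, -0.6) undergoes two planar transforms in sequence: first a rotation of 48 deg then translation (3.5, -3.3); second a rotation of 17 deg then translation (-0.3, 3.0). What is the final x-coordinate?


After transform 1:
x1 = cos(48)*-1.9 - sin(48)*-0.6 + 3.5 = 2.6745
y1 = sin(48)*-1.9 + cos(48)*-0.6 + -3.3 = -5.1135
After transform 2:
x2 = cos(17)*2.6745 - sin(17)*-5.1135 + -0.3
= 3.7527


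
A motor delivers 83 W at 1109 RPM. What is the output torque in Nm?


omega = 1109 * 2*pi/60 = 116.1342 rad/s
tau = P / omega = 83 / 116.1342
= 0.7147 Nm


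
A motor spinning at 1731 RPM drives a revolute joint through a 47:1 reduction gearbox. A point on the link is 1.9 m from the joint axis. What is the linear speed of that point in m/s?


omega_motor = 1731 * 2*pi/60 = 181.2699 rad/s
omega_joint = omega_motor / 47 = 3.8568 rad/s
v = omega_joint * r = 3.8568 * 1.9
= 7.3279 m/s


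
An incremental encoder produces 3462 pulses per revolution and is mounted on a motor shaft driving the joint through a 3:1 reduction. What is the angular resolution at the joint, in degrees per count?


counts per rev = 3462
effective counts at joint = 3462 * 3 = 10386
resolution = 360 / 10386
= 0.0347 deg/count


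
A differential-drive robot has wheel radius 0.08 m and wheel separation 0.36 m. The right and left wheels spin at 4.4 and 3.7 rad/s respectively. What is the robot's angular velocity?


vR = r*wR = 0.08*4.4 = 0.352 m/s
vL = r*wL = 0.08*3.7 = 0.296 m/s
v = (vR+vL)/2 = 0.324 m/s
omega = (vR-vL)/L = 0.1556 rad/s
angular velocity = 0.1556 rad/s


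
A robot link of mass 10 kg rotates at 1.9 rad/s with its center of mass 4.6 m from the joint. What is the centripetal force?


F = m * omega^2 * r
= 10 * 1.9^2 * 4.6
= 10 * 3.61 * 4.6
= 166.06 N


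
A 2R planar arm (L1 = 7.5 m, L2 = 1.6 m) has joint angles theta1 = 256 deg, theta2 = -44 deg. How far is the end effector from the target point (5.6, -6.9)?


End effector via forward kinematics:
x = L1*cos(t1) + L2*cos(t1+t2) = -3.1713
y = L1*sin(t1) + L2*sin(t1+t2) = -8.1251
Distance to target:
d = sqrt((5.6 - -3.1713)^2 + (-6.9 - -8.1251)^2)
= sqrt(76.9355 + 1.5008)
= 8.8564 m


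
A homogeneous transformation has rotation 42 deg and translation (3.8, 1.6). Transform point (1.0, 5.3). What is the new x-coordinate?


x' = cos(theta)*px - sin(theta)*py + tx
= 0.7431*1.0 - 0.6691*5.3 + 3.8
= 0.9968


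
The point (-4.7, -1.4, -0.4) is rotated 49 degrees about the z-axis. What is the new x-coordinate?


Rotation about z-axis: x' = x*cos(theta) - y*sin(theta)
= -4.7 * 0.6561 - -1.4 * 0.7547
= -2.0269


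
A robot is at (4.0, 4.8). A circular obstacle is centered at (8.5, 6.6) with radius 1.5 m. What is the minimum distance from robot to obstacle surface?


center_dist = sqrt((4.0-8.5)^2 + (4.8-6.6)^2)
= sqrt(20.25 + 3.24)
= 4.8466
min_dist = center_dist - radius = 4.8466 - 1.5 = 3.3466 m


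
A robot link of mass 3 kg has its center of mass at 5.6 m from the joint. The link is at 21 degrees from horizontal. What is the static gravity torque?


tau = m*g*L*cos(angle)
= 3 * 9.81 * 5.6 * cos(21 deg)
= 3 * 9.81 * 5.6 * 0.9336
= 153.8615 Nm


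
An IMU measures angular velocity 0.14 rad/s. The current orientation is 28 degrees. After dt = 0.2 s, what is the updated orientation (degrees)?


delta_theta = w * dt = 0.14 * 0.2 = 0.028 rad
= 1.6043 deg
theta_new = 28 + 1.6043 = 29.6043 deg


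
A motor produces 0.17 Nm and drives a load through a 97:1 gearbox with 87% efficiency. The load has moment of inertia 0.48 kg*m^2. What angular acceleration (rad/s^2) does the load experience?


tau_out = tau_motor * N * eta
= 0.17 * 97 * 0.87 = 14.3463 Nm
alpha = tau_out / I = 14.3463 / 0.48
= 29.8881 rad/s^2


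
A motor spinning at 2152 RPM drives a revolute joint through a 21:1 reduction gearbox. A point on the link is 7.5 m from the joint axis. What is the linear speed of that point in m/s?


omega_motor = 2152 * 2*pi/60 = 225.3569 rad/s
omega_joint = omega_motor / 21 = 10.7313 rad/s
v = omega_joint * r = 10.7313 * 7.5
= 80.4846 m/s


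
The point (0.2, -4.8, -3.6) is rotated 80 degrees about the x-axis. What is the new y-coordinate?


Rotation about x-axis: y' = y*cos(theta) - z*sin(theta)
= -4.8 * 0.1736 - -3.6 * 0.9848
= 2.7118


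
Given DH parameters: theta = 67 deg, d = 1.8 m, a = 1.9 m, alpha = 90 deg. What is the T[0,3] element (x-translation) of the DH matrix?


T[0,3] = a * cos(theta)
= 1.9 * cos(67 deg)
= 1.9 * 0.3907
= 0.7424


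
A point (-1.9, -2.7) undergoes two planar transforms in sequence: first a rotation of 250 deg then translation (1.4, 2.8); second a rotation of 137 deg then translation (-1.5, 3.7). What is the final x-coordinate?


After transform 1:
x1 = cos(250)*-1.9 - sin(250)*-2.7 + 1.4 = -0.4873
y1 = sin(250)*-1.9 + cos(250)*-2.7 + 2.8 = 5.5089
After transform 2:
x2 = cos(137)*-0.4873 - sin(137)*5.5089 + -1.5
= -4.9006


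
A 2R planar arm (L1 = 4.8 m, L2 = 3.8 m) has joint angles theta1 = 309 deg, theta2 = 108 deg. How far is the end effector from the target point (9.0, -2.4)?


End effector via forward kinematics:
x = L1*cos(t1) + L2*cos(t1+t2) = 5.0904
y = L1*sin(t1) + L2*sin(t1+t2) = -0.5434
Distance to target:
d = sqrt((9.0 - 5.0904)^2 + (-2.4 - -0.5434)^2)
= sqrt(15.2852 + 3.4471)
= 4.3281 m


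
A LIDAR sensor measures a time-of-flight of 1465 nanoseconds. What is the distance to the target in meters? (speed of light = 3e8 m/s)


tof = 1465 ns = 1.465e-06 s
dist = c * tof / 2
= 3e8 * 1.465e-06 / 2
= 219.75 m


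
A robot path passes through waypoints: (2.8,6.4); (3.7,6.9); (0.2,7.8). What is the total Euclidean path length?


Segment lengths:
  seg1 = sqrt((0.9)^2 + (0.5)^2) = 1.0296
  seg2 = sqrt((-3.5)^2 + (0.9)^2) = 3.6139
Total = 4.6434


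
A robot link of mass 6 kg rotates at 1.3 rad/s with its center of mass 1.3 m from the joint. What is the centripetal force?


F = m * omega^2 * r
= 6 * 1.3^2 * 1.3
= 6 * 1.69 * 1.3
= 13.182 N


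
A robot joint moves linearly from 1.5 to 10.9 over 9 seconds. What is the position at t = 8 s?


s = t/T = 8/9 = 0.8889
p(t) = p0 + (pf-p0)*s
= 1.5 + (10.9 - 1.5) * 0.8889
= 9.8556


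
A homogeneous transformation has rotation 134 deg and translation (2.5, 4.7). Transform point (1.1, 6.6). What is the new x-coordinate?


x' = cos(theta)*px - sin(theta)*py + tx
= -0.6947*1.1 - 0.7193*6.6 + 2.5
= -3.0118


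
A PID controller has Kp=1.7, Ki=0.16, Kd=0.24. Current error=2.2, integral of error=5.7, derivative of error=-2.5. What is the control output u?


u = Kp*e + Ki*int(e) + Kd*de/dt
= 1.7*2.2 + 0.16*5.7 + 0.24*(-2.5)
= 3.74 + 0.912 + -0.6
= 4.052


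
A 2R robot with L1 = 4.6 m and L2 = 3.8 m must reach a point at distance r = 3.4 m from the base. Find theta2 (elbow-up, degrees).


cos(theta2) = (r^2 - L1^2 - L2^2) / (2*L1*L2)
cos(theta2) = (11.56 - 21.16 - 14.44) / 34.96
cos(theta2) = -0.687643
theta2 = 133.4438 degrees


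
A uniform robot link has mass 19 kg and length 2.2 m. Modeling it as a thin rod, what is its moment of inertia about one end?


I = (1/3) * m * L^2
= (1/3) * 19 * 2.2^2
= 0.333333 * 19 * 4.84
= 30.6533 kg*m^2


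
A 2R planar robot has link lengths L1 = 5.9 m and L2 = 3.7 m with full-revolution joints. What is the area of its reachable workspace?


r_max = L1 + L2 = 9.6 m
r_min = |L1 - L2| = 2.2 m
Area = pi*(r_max^2 - r_min^2)
= pi*(92.16 - 4.84)
= pi * 87.32
= 274.3239 m^2


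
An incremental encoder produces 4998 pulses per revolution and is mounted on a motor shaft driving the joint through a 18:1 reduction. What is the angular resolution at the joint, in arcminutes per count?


counts per rev = 4998
effective counts at joint = 4998 * 18 = 89964
resolution = 360*60 / 89964
= 0.2401 arcmin/count


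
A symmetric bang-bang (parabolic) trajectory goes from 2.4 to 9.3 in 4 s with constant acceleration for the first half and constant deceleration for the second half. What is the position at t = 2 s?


Symmetric rest-to-rest: each phase covers (pf-p0)/2 in time T/2. 0.5*a*(T/2)^2 = (pf-p0)/2 => a = 4*(pf-p0)/T^2
a = 4*(9.3-2.4)/4^2 = 1.725
t = 2 is in the acceleration phase (t <= T/2).
p = p0 + 0.5*a*t^2 = 2.4 + 0.5*1.725*2^2
= 5.85


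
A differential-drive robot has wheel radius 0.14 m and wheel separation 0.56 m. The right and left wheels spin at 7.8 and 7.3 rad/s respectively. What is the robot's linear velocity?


vR = r*wR = 0.14*7.8 = 1.092 m/s
vL = r*wL = 0.14*7.3 = 1.022 m/s
v = (vR+vL)/2 = 1.057 m/s
omega = (vR-vL)/L = 0.125 rad/s
linear velocity = 1.057 m/s


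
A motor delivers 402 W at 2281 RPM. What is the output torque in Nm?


omega = 2281 * 2*pi/60 = 238.8658 rad/s
tau = P / omega = 402 / 238.8658
= 1.683 Nm


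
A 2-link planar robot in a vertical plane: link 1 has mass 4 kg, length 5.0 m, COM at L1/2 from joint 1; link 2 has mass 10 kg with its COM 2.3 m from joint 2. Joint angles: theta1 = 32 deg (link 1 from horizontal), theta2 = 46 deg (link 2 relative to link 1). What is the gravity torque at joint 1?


Horizontal distance from joint 1 to link-1 COM:
  x_c1 = (L1/2)*cos(t1) = 2.5 * 0.848 = 2.1201 m
Horizontal distance from joint 1 to link-2 COM:
  x_c2 = L1*cos(t1) + Lc2*cos(t1+t2)
       = 5.0*0.848 + 2.3*0.2079 = 4.7184 m
tau1 = m1*g*x_c1 + m2*g*x_c2
     = 4*9.81*2.1201 + 10*9.81*4.7184
     = 83.1935 + 462.8787
     = 546.0722 Nm


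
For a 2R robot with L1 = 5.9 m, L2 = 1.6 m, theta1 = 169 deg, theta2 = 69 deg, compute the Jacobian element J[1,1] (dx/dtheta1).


J[1,1] = -L1*sin(t1) - L2*sin(t1+t2)
= -5.9*sin(169) - 1.6*sin(238)
= 0.2311


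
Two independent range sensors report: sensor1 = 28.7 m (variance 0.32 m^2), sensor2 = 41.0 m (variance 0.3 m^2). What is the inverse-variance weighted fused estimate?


w1 = (1/var1) / (1/var1 + 1/var2)
   = 3.125 / (3.125 + 3.3333) = 0.4839
w2 = 1 - w1 = 0.5161
fused = w1*s1 + w2*s2 = 13.8871 + 21.1613
= 35.0484 m


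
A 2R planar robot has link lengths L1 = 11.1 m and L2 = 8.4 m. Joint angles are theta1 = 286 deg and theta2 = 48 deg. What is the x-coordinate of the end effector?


Convert angles to radians: theta1 = 4.9916, theta2 = 0.8378
x = L1*cos(theta1) + L2*cos(theta1+theta2)
x = 3.0596 + 7.5499
x = 10.6094


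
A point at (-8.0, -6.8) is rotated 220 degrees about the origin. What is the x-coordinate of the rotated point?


x' = x*cos(theta) - y*sin(theta)
cos(220 deg) = -0.766, sin(220 deg) = -0.6428
x' = -8.0 * -0.766 - -6.8 * -0.6428
= 6.1284 - 4.371
= 1.7574


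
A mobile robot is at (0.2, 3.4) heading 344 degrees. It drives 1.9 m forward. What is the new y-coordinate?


y_new = y0 + d*sin(theta)
= 3.4 + 1.9*sin(344)
= 3.4 + -0.5237
= 2.8763


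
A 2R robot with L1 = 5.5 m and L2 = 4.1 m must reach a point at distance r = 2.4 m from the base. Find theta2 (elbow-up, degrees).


cos(theta2) = (r^2 - L1^2 - L2^2) / (2*L1*L2)
cos(theta2) = (5.76 - 30.25 - 16.81) / 45.1
cos(theta2) = -0.915743
theta2 = 156.3114 degrees


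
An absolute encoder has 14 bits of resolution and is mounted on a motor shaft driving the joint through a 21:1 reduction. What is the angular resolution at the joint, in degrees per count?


counts = 2^14 = 16384
effective counts at joint = 16384 * 21 = 344064
resolution = 360 / 344064
= 0.001 deg/count


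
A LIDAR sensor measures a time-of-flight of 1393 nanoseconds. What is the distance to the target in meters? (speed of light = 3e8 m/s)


tof = 1393 ns = 1.393e-06 s
dist = c * tof / 2
= 3e8 * 1.393e-06 / 2
= 208.95 m


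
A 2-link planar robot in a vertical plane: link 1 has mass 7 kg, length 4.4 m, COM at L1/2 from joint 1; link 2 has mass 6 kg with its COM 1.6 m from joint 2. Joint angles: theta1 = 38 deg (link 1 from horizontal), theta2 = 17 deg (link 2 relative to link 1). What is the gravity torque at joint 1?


Horizontal distance from joint 1 to link-1 COM:
  x_c1 = (L1/2)*cos(t1) = 2.2 * 0.788 = 1.7336 m
Horizontal distance from joint 1 to link-2 COM:
  x_c2 = L1*cos(t1) + Lc2*cos(t1+t2)
       = 4.4*0.788 + 1.6*0.5736 = 4.385 m
tau1 = m1*g*x_c1 + m2*g*x_c2
     = 7*9.81*1.7336 + 6*9.81*4.385
     = 119.0479 + 258.0993
     = 377.1472 Nm


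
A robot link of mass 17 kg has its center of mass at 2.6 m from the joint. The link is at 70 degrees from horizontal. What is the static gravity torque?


tau = m*g*L*cos(angle)
= 17 * 9.81 * 2.6 * cos(70 deg)
= 17 * 9.81 * 2.6 * 0.342
= 148.3006 Nm


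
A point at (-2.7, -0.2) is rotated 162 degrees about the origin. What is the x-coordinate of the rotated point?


x' = x*cos(theta) - y*sin(theta)
cos(162 deg) = -0.9511, sin(162 deg) = 0.309
x' = -2.7 * -0.9511 - -0.2 * 0.309
= 2.5679 - -0.0618
= 2.6297


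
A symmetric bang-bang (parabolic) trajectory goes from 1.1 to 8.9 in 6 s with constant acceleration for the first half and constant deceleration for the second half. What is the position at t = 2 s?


Symmetric rest-to-rest: each phase covers (pf-p0)/2 in time T/2. 0.5*a*(T/2)^2 = (pf-p0)/2 => a = 4*(pf-p0)/T^2
a = 4*(8.9-1.1)/6^2 = 0.8667
t = 2 is in the acceleration phase (t <= T/2).
p = p0 + 0.5*a*t^2 = 1.1 + 0.5*0.8667*2^2
= 2.8333


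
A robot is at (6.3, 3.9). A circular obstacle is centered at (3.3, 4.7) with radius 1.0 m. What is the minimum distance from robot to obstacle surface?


center_dist = sqrt((6.3-3.3)^2 + (3.9-4.7)^2)
= sqrt(9.0 + 0.64)
= 3.1048
min_dist = center_dist - radius = 3.1048 - 1.0 = 2.1048 m


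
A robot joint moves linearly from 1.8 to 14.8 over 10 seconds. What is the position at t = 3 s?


s = t/T = 3/10 = 0.3
p(t) = p0 + (pf-p0)*s
= 1.8 + (14.8 - 1.8) * 0.3
= 5.7


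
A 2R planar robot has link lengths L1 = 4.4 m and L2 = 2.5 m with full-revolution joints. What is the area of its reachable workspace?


r_max = L1 + L2 = 6.9 m
r_min = |L1 - L2| = 1.9 m
Area = pi*(r_max^2 - r_min^2)
= pi*(47.61 - 3.61)
= pi * 44.0
= 138.2301 m^2


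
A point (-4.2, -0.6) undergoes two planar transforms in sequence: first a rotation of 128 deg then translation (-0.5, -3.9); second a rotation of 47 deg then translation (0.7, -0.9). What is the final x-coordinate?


After transform 1:
x1 = cos(128)*-4.2 - sin(128)*-0.6 + -0.5 = 2.5586
y1 = sin(128)*-4.2 + cos(128)*-0.6 + -3.9 = -6.8402
After transform 2:
x2 = cos(47)*2.5586 - sin(47)*-6.8402 + 0.7
= 7.4476


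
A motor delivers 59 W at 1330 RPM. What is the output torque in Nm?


omega = 1330 * 2*pi/60 = 139.2773 rad/s
tau = P / omega = 59 / 139.2773
= 0.4236 Nm


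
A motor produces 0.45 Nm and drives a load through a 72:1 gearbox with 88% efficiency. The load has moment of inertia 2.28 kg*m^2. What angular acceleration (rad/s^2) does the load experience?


tau_out = tau_motor * N * eta
= 0.45 * 72 * 0.88 = 28.512 Nm
alpha = tau_out / I = 28.512 / 2.28
= 12.5053 rad/s^2


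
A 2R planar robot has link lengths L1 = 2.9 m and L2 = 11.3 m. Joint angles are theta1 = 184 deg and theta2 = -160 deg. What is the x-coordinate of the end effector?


Convert angles to radians: theta1 = 3.2114, theta2 = -2.7925
x = L1*cos(theta1) + L2*cos(theta1+theta2)
x = -2.8929 + 10.3231
x = 7.4301


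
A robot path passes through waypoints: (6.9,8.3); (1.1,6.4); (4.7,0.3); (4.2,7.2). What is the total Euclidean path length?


Segment lengths:
  seg1 = sqrt((-5.8)^2 + (-1.9)^2) = 6.1033
  seg2 = sqrt((3.6)^2 + (-6.1)^2) = 7.0831
  seg3 = sqrt((-0.5)^2 + (6.9)^2) = 6.9181
Total = 20.1044


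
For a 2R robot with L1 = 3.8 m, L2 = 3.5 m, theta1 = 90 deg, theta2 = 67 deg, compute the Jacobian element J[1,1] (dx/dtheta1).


J[1,1] = -L1*sin(t1) - L2*sin(t1+t2)
= -3.8*sin(90) - 3.5*sin(157)
= -5.1676


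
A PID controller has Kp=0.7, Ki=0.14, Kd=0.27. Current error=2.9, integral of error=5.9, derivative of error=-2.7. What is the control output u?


u = Kp*e + Ki*int(e) + Kd*de/dt
= 0.7*2.9 + 0.14*5.9 + 0.27*(-2.7)
= 2.03 + 0.826 + -0.729
= 2.127


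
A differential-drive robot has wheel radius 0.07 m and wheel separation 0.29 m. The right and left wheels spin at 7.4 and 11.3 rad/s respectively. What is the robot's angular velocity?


vR = r*wR = 0.07*7.4 = 0.518 m/s
vL = r*wL = 0.07*11.3 = 0.791 m/s
v = (vR+vL)/2 = 0.6545 m/s
omega = (vR-vL)/L = -0.9414 rad/s
angular velocity = -0.9414 rad/s


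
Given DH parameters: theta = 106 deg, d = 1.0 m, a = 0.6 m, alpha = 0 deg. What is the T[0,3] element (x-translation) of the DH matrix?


T[0,3] = a * cos(theta)
= 0.6 * cos(106 deg)
= 0.6 * -0.2756
= -0.1654


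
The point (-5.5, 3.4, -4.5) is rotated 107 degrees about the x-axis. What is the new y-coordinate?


Rotation about x-axis: y' = y*cos(theta) - z*sin(theta)
= 3.4 * -0.2924 - -4.5 * 0.9563
= 3.3093


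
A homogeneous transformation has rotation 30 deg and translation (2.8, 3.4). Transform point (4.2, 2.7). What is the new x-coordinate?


x' = cos(theta)*px - sin(theta)*py + tx
= 0.866*4.2 - 0.5*2.7 + 2.8
= 5.0873


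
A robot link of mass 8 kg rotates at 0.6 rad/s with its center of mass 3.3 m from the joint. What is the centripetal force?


F = m * omega^2 * r
= 8 * 0.6^2 * 3.3
= 8 * 0.36 * 3.3
= 9.504 N


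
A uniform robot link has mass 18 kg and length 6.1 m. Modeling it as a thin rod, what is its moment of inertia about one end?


I = (1/3) * m * L^2
= (1/3) * 18 * 6.1^2
= 0.333333 * 18 * 37.21
= 223.26 kg*m^2


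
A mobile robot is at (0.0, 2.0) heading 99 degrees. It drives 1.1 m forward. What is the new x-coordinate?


x_new = x0 + d*cos(theta)
= 0.0 + 1.1*cos(99)
= 0.0 + -0.1721
= -0.1721


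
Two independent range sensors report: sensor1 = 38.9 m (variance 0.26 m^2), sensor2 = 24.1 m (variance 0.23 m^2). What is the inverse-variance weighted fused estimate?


w1 = (1/var1) / (1/var1 + 1/var2)
   = 3.8462 / (3.8462 + 4.3478) = 0.4694
w2 = 1 - w1 = 0.5306
fused = w1*s1 + w2*s2 = 18.2592 + 12.7878
= 31.0469 m


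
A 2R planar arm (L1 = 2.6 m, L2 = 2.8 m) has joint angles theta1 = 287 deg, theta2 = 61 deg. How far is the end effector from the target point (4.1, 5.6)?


End effector via forward kinematics:
x = L1*cos(t1) + L2*cos(t1+t2) = 3.499
y = L1*sin(t1) + L2*sin(t1+t2) = -3.0685
Distance to target:
d = sqrt((4.1 - 3.499)^2 + (5.6 - -3.0685)^2)
= sqrt(0.3612 + 75.1437)
= 8.6894 m


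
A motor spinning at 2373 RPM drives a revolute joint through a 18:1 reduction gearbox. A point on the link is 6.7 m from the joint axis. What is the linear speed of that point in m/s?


omega_motor = 2373 * 2*pi/60 = 248.5 rad/s
omega_joint = omega_motor / 18 = 13.8056 rad/s
v = omega_joint * r = 13.8056 * 6.7
= 92.4972 m/s


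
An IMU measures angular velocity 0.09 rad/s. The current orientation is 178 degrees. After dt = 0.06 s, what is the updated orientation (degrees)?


delta_theta = w * dt = 0.09 * 0.06 = 0.0054 rad
= 0.3094 deg
theta_new = 178 + 0.3094 = 178.3094 deg


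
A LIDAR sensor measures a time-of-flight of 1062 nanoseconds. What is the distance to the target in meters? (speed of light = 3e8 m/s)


tof = 1062 ns = 1.062e-06 s
dist = c * tof / 2
= 3e8 * 1.062e-06 / 2
= 159.3 m


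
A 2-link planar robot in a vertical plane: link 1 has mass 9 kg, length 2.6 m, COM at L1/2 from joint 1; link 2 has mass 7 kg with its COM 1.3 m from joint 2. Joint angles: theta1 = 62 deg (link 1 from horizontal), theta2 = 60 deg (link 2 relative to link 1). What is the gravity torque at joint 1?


Horizontal distance from joint 1 to link-1 COM:
  x_c1 = (L1/2)*cos(t1) = 1.3 * 0.4695 = 0.6103 m
Horizontal distance from joint 1 to link-2 COM:
  x_c2 = L1*cos(t1) + Lc2*cos(t1+t2)
       = 2.6*0.4695 + 1.3*-0.5299 = 0.5317 m
tau1 = m1*g*x_c1 + m2*g*x_c2
     = 9*9.81*0.6103 + 7*9.81*0.5317
     = 53.8845 + 36.514
     = 90.3985 Nm


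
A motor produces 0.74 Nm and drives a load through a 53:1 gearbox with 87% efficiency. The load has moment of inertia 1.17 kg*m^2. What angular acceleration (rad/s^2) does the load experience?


tau_out = tau_motor * N * eta
= 0.74 * 53 * 0.87 = 34.1214 Nm
alpha = tau_out / I = 34.1214 / 1.17
= 29.1636 rad/s^2


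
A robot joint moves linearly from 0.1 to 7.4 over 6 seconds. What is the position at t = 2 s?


s = t/T = 2/6 = 0.3333
p(t) = p0 + (pf-p0)*s
= 0.1 + (7.4 - 0.1) * 0.3333
= 2.5333


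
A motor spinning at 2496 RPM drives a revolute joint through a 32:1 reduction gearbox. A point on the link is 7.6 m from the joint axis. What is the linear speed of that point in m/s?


omega_motor = 2496 * 2*pi/60 = 261.3805 rad/s
omega_joint = omega_motor / 32 = 8.1681 rad/s
v = omega_joint * r = 8.1681 * 7.6
= 62.0779 m/s


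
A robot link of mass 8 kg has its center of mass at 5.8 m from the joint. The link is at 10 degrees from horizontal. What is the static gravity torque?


tau = m*g*L*cos(angle)
= 8 * 9.81 * 5.8 * cos(10 deg)
= 8 * 9.81 * 5.8 * 0.9848
= 448.2687 Nm


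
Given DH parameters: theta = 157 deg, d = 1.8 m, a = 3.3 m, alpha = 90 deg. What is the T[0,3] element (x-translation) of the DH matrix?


T[0,3] = a * cos(theta)
= 3.3 * cos(157 deg)
= 3.3 * -0.9205
= -3.0377


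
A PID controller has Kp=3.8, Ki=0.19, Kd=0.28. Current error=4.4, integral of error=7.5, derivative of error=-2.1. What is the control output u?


u = Kp*e + Ki*int(e) + Kd*de/dt
= 3.8*4.4 + 0.19*7.5 + 0.28*(-2.1)
= 16.72 + 1.425 + -0.588
= 17.557


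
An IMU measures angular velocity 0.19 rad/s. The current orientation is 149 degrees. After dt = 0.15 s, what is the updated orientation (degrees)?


delta_theta = w * dt = 0.19 * 0.15 = 0.0285 rad
= 1.6329 deg
theta_new = 149 + 1.6329 = 150.6329 deg


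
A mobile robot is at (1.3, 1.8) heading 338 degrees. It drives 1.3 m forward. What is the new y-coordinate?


y_new = y0 + d*sin(theta)
= 1.8 + 1.3*sin(338)
= 1.8 + -0.487
= 1.313


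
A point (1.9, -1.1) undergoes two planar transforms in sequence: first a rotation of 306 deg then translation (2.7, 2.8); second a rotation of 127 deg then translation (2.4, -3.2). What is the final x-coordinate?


After transform 1:
x1 = cos(306)*1.9 - sin(306)*-1.1 + 2.7 = 2.9269
y1 = sin(306)*1.9 + cos(306)*-1.1 + 2.8 = 0.6163
After transform 2:
x2 = cos(127)*2.9269 - sin(127)*0.6163 + 2.4
= 0.1464


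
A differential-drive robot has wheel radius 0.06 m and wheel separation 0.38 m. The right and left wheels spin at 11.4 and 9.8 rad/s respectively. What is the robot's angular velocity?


vR = r*wR = 0.06*11.4 = 0.684 m/s
vL = r*wL = 0.06*9.8 = 0.588 m/s
v = (vR+vL)/2 = 0.636 m/s
omega = (vR-vL)/L = 0.2526 rad/s
angular velocity = 0.2526 rad/s


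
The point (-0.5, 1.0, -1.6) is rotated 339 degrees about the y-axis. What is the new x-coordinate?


Rotation about y-axis: x' = x*cos(theta) + z*sin(theta)
= -0.5 * 0.9336 + -1.6 * -0.3584
= 0.1066


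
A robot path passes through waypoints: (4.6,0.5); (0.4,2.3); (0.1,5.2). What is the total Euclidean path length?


Segment lengths:
  seg1 = sqrt((-4.2)^2 + (1.8)^2) = 4.5695
  seg2 = sqrt((-0.3)^2 + (2.9)^2) = 2.9155
Total = 7.4849


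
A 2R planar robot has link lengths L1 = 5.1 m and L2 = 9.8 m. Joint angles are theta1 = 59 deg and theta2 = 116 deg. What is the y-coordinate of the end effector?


Convert angles to radians: theta1 = 1.0297, theta2 = 2.0246
y = L1*sin(theta1) + L2*sin(theta1+theta2)
y = 4.3716 + 0.8541
y = 5.2257


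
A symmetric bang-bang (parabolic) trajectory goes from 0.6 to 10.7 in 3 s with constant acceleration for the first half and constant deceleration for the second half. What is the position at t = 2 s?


Symmetric rest-to-rest: each phase covers (pf-p0)/2 in time T/2. 0.5*a*(T/2)^2 = (pf-p0)/2 => a = 4*(pf-p0)/T^2
a = 4*(10.7-0.6)/3^2 = 4.4889
t = 2 is in the deceleration phase (t > T/2).
p = pf - 0.5*a*(T-t)^2 = 10.7 - 0.5*4.4889*1^2
= 8.4556


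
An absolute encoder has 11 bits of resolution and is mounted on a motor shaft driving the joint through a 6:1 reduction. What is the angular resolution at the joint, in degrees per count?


counts = 2^11 = 2048
effective counts at joint = 2048 * 6 = 12288
resolution = 360 / 12288
= 0.0293 deg/count


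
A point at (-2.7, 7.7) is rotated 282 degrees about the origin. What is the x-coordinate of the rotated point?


x' = x*cos(theta) - y*sin(theta)
cos(282 deg) = 0.2079, sin(282 deg) = -0.9781
x' = -2.7 * 0.2079 - 7.7 * -0.9781
= -0.5614 - -7.5317
= 6.9704


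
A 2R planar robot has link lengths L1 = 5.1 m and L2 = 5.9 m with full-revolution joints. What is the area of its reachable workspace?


r_max = L1 + L2 = 11.0 m
r_min = |L1 - L2| = 0.8 m
Area = pi*(r_max^2 - r_min^2)
= pi*(121.0 - 0.64)
= pi * 120.36
= 378.1221 m^2


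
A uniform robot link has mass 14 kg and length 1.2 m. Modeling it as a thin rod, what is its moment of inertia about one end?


I = (1/3) * m * L^2
= (1/3) * 14 * 1.2^2
= 0.333333 * 14 * 1.44
= 6.72 kg*m^2


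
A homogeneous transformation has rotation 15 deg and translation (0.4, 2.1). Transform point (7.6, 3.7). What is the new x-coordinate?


x' = cos(theta)*px - sin(theta)*py + tx
= 0.9659*7.6 - 0.2588*3.7 + 0.4
= 6.7834


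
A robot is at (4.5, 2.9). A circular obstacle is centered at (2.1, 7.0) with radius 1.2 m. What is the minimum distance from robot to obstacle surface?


center_dist = sqrt((4.5-2.1)^2 + (2.9-7.0)^2)
= sqrt(5.76 + 16.81)
= 4.7508
min_dist = center_dist - radius = 4.7508 - 1.2 = 3.5508 m


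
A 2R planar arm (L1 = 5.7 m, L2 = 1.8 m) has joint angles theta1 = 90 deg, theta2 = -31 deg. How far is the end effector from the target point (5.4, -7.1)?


End effector via forward kinematics:
x = L1*cos(t1) + L2*cos(t1+t2) = 0.9271
y = L1*sin(t1) + L2*sin(t1+t2) = 7.2429
Distance to target:
d = sqrt((5.4 - 0.9271)^2 + (-7.1 - 7.2429)^2)
= sqrt(20.0071 + 205.7188)
= 15.0242 m


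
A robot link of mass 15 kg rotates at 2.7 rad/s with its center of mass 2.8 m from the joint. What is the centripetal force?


F = m * omega^2 * r
= 15 * 2.7^2 * 2.8
= 15 * 7.29 * 2.8
= 306.18 N


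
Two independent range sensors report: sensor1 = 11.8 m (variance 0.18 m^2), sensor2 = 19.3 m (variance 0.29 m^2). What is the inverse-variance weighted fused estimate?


w1 = (1/var1) / (1/var1 + 1/var2)
   = 5.5556 / (5.5556 + 3.4483) = 0.617
w2 = 1 - w1 = 0.383
fused = w1*s1 + w2*s2 = 7.2809 + 7.3915
= 14.6723 m


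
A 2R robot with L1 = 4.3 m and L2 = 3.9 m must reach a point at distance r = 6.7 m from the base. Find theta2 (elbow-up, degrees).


cos(theta2) = (r^2 - L1^2 - L2^2) / (2*L1*L2)
cos(theta2) = (44.89 - 18.49 - 15.21) / 33.54
cos(theta2) = 0.333631
theta2 = 70.5107 degrees


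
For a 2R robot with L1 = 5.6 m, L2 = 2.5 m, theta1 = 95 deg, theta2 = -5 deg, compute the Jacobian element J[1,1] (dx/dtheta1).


J[1,1] = -L1*sin(t1) - L2*sin(t1+t2)
= -5.6*sin(95) - 2.5*sin(90)
= -8.0787


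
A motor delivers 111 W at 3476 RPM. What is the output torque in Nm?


omega = 3476 * 2*pi/60 = 364.0059 rad/s
tau = P / omega = 111 / 364.0059
= 0.3049 Nm


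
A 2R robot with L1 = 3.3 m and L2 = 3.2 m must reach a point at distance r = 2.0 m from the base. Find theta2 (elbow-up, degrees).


cos(theta2) = (r^2 - L1^2 - L2^2) / (2*L1*L2)
cos(theta2) = (4.0 - 10.89 - 10.24) / 21.12
cos(theta2) = -0.81108
theta2 = 144.2015 degrees


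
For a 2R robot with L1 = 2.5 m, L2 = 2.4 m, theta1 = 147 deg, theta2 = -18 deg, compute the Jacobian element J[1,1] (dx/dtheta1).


J[1,1] = -L1*sin(t1) - L2*sin(t1+t2)
= -2.5*sin(147) - 2.4*sin(129)
= -3.2267


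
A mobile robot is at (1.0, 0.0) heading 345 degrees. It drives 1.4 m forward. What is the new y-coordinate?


y_new = y0 + d*sin(theta)
= 0.0 + 1.4*sin(345)
= 0.0 + -0.3623
= -0.3623


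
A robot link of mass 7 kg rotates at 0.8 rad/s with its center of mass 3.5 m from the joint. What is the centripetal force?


F = m * omega^2 * r
= 7 * 0.8^2 * 3.5
= 7 * 0.64 * 3.5
= 15.68 N


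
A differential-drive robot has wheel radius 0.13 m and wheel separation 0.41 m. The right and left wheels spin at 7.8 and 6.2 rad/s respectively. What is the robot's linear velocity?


vR = r*wR = 0.13*7.8 = 1.014 m/s
vL = r*wL = 0.13*6.2 = 0.806 m/s
v = (vR+vL)/2 = 0.91 m/s
omega = (vR-vL)/L = 0.5073 rad/s
linear velocity = 0.91 m/s


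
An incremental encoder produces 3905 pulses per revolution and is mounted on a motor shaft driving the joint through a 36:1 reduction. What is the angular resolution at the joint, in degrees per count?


counts per rev = 3905
effective counts at joint = 3905 * 36 = 140580
resolution = 360 / 140580
= 0.0026 deg/count
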